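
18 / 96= 3 / 16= 0.19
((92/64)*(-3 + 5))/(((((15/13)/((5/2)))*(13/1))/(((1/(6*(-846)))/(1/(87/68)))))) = -667/5522688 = -0.00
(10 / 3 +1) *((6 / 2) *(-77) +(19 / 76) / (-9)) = -108121 / 108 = -1001.12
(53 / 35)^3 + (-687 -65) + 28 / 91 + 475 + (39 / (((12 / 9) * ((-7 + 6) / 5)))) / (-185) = -22473111277 / 82491500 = -272.43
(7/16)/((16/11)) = 0.30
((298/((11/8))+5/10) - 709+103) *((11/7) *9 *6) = -230931/7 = -32990.14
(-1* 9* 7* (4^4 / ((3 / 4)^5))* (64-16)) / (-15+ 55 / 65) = 47710208 / 207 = 230484.10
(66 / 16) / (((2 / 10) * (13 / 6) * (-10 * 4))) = -99 / 416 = -0.24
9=9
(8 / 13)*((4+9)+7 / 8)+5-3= 137 / 13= 10.54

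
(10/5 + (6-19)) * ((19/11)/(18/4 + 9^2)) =-2/9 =-0.22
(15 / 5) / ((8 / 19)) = 7.12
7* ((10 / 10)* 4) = 28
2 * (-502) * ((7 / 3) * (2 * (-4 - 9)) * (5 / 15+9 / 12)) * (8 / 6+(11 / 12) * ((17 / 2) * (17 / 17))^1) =21676109 / 36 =602114.14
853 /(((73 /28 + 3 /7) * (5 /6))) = 143304 /425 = 337.19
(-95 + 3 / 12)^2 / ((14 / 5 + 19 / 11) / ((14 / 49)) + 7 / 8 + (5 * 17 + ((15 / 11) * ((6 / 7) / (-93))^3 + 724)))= 80727278369815 / 7424973638842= 10.87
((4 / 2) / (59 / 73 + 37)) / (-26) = -0.00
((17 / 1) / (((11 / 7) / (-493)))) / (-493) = 119 / 11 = 10.82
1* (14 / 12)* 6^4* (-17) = -25704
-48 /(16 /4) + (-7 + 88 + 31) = 100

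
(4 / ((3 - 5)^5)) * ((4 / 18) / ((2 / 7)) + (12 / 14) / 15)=-0.10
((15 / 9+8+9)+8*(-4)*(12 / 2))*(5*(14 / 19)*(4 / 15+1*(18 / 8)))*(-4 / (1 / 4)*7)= 30779840 / 171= 179999.06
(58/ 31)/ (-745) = -58/ 23095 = -0.00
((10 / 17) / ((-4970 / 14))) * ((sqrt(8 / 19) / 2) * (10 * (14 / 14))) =-20 * sqrt(38) / 22933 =-0.01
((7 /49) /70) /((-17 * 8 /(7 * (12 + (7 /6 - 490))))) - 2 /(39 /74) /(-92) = 519973 /5692960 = 0.09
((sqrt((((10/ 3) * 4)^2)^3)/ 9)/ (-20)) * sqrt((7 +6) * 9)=-3200 * sqrt(13)/ 81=-142.44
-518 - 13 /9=-4675 /9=-519.44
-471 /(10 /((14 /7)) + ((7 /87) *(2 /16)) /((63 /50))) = -1475172 /15685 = -94.05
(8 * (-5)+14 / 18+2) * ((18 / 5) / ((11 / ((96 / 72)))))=-536 / 33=-16.24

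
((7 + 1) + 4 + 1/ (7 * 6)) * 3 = 505/ 14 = 36.07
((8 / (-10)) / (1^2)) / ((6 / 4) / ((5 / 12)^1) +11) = -0.05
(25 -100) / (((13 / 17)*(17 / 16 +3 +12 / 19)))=-387600 / 18551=-20.89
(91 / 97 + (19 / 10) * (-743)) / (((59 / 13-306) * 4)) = 1.17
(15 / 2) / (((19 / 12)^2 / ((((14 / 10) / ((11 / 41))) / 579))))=20664 / 766403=0.03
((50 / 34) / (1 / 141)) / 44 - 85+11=-51827 / 748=-69.29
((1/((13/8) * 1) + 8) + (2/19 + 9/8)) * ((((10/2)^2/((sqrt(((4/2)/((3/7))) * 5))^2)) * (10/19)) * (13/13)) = 1459125/262808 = 5.55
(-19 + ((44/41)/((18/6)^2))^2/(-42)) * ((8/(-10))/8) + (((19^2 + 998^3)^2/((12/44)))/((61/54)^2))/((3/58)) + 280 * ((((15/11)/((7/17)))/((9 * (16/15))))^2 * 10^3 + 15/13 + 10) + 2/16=36745993434622115411291650990085399/669453491626920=54889538846561583943.71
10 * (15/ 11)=150/ 11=13.64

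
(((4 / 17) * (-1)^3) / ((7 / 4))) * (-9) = 144 / 119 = 1.21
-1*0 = 0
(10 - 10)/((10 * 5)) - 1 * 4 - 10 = -14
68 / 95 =0.72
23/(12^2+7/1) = 23/151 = 0.15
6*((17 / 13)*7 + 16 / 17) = 13386 / 221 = 60.57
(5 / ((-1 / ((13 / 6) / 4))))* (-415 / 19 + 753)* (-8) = 902980 / 57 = 15841.75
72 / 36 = 2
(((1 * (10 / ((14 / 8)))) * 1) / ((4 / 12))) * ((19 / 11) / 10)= 228 / 77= 2.96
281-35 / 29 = 8114 / 29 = 279.79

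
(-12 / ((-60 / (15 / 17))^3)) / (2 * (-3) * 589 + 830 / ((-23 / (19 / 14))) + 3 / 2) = -483 / 45326748440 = -0.00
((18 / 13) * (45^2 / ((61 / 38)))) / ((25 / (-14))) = -775656 / 793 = -978.13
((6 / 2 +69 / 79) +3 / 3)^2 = 148225 / 6241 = 23.75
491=491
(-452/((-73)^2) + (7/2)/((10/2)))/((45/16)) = 262264/1199025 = 0.22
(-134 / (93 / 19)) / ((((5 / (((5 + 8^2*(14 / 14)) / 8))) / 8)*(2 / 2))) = -58558 / 155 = -377.79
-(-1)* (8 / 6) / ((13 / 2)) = 8 / 39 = 0.21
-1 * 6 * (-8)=48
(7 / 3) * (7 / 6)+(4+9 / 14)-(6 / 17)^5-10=-236186150 / 89450991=-2.64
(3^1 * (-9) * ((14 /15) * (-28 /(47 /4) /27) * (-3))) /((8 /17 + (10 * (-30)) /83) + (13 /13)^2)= 2212448 /710875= 3.11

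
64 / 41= 1.56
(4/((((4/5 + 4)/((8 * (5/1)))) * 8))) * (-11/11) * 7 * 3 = -175/2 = -87.50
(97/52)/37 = 97/1924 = 0.05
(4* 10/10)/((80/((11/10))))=11/200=0.06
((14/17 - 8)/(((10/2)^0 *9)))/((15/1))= -122/2295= -0.05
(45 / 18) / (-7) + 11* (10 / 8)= 375 / 28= 13.39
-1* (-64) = 64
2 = 2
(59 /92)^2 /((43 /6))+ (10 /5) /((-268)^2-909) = 740929297 /12904828040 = 0.06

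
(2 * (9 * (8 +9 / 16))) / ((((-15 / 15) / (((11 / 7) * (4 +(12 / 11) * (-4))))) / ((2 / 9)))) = 137 / 7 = 19.57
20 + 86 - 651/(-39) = 1595/13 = 122.69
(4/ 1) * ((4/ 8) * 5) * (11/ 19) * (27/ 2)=1485/ 19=78.16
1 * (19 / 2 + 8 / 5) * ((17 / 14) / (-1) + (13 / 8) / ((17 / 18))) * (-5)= -26751 / 952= -28.10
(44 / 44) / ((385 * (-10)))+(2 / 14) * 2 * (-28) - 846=-3287901 / 3850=-854.00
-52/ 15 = -3.47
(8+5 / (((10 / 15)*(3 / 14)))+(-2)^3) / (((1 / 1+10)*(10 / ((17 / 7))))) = 17 / 22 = 0.77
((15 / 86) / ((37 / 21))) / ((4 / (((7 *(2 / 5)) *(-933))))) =-411453 / 6364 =-64.65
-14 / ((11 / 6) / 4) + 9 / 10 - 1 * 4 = -3701 / 110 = -33.65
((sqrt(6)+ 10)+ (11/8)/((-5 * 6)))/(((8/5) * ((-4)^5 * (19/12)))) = -2389/622592 - 15 * sqrt(6)/38912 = -0.00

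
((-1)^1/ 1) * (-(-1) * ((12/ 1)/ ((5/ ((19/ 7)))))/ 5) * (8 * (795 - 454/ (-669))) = -323643872/ 39025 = -8293.24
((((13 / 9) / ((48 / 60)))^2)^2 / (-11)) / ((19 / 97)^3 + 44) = -0.02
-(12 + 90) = -102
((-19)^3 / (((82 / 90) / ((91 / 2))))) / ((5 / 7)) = -479544.48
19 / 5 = 3.80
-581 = -581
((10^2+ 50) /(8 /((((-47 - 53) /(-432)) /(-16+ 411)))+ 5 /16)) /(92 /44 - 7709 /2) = -0.00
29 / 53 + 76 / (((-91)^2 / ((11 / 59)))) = 14213099 / 25894687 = 0.55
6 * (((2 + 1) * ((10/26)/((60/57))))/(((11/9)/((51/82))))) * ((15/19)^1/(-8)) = -61965/187616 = -0.33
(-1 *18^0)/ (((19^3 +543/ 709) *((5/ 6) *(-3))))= 0.00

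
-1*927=-927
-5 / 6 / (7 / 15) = -25 / 14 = -1.79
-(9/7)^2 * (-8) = 648/49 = 13.22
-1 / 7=-0.14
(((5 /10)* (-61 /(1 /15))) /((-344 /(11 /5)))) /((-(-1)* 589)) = 2013 /405232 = 0.00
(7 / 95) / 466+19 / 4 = 420579 / 88540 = 4.75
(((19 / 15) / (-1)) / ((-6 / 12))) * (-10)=-25.33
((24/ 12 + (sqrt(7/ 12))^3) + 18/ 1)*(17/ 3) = 119*sqrt(21)/ 216 + 340/ 3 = 115.86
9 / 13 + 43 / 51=1.54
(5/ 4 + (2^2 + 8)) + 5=73/ 4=18.25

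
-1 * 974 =-974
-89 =-89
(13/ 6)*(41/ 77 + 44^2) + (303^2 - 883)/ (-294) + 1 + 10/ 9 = 37727773/ 9702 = 3888.66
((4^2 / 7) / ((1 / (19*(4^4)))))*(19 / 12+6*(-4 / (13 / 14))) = -73640960 / 273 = -269747.11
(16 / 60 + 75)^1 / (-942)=-1129 / 14130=-0.08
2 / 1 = 2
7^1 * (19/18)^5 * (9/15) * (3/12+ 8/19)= 15508199/4199040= 3.69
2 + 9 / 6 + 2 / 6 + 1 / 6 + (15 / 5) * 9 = 31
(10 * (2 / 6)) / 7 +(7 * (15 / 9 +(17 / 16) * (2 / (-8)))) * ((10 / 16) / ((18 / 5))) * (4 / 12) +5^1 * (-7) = -19715275 / 580608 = -33.96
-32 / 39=-0.82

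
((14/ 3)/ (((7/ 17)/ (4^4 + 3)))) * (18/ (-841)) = -62.83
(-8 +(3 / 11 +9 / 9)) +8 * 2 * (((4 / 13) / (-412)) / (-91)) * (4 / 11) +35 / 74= -620328523 / 99185086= -6.25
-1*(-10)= 10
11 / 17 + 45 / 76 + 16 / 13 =41485 / 16796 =2.47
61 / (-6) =-61 / 6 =-10.17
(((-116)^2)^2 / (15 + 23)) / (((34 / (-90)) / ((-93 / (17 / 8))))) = 3031010288640 / 5491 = 551996046.01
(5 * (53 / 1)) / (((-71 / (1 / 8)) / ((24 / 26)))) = -795 / 1846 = -0.43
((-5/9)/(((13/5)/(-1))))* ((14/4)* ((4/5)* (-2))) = -140/117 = -1.20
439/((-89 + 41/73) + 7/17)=-544799/109241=-4.99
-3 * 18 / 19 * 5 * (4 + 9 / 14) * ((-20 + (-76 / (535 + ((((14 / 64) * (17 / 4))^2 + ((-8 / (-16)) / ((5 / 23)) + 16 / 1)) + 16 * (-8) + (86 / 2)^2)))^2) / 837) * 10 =2257847208532643065000 / 143224976045530910083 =15.76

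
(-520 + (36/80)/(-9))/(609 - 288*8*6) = 3467/88100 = 0.04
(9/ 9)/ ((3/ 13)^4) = 28561/ 81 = 352.60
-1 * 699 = -699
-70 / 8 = -35 / 4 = -8.75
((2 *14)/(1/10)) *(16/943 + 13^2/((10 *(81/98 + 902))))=833680008/83433811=9.99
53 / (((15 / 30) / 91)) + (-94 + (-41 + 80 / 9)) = 85679 / 9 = 9519.89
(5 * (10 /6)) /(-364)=-25 /1092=-0.02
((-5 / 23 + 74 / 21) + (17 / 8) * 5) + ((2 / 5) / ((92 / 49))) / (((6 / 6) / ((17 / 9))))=830789 / 57960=14.33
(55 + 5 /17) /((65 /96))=81.67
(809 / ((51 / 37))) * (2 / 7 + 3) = 688459 / 357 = 1928.46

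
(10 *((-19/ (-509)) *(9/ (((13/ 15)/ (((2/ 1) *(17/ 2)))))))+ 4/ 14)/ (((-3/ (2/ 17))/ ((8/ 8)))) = -6131168/ 2362269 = -2.60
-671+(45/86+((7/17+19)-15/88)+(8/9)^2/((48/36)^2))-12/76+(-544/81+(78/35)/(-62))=-70647505028983/107415859320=-657.70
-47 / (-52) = 47 / 52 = 0.90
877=877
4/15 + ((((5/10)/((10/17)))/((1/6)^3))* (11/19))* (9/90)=15527/1425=10.90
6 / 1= 6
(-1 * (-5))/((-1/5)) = -25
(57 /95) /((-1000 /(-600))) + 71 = 1784 /25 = 71.36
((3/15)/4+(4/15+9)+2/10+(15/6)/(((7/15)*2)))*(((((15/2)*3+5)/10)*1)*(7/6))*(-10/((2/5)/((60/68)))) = -704275/816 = -863.08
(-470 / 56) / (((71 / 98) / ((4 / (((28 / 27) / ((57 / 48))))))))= -120555 / 2272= -53.06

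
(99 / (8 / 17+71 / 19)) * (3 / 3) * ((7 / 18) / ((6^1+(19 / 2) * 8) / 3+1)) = 1463 / 4530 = 0.32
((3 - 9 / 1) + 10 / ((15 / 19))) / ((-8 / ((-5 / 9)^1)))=25 / 54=0.46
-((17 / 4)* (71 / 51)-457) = 5413 / 12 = 451.08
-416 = -416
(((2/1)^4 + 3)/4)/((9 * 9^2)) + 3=8767/2916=3.01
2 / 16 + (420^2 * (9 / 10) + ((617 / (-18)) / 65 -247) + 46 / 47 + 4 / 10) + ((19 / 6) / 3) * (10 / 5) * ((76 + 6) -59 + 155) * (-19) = 11098756241 / 73320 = 151374.20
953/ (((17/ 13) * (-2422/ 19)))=-235391/ 41174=-5.72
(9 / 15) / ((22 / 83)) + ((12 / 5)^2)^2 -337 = -4146433 / 13750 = -301.56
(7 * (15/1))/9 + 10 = 65/3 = 21.67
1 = 1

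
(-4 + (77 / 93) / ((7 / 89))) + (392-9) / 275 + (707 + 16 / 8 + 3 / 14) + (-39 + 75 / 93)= 7841761 / 11550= 678.94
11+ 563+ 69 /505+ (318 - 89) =803.14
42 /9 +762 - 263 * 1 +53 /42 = 7069 /14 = 504.93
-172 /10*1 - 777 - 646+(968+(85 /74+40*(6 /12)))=-166889 /370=-451.05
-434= -434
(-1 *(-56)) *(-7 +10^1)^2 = 504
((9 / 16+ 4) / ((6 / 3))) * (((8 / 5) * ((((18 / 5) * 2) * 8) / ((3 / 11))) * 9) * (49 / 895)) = 8498952 / 22375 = 379.84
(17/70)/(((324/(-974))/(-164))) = 339439/2835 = 119.73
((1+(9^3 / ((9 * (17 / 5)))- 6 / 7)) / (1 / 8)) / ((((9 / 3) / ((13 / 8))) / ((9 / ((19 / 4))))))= 444912 / 2261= 196.78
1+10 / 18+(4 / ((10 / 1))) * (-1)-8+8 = 52 / 45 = 1.16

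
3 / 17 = 0.18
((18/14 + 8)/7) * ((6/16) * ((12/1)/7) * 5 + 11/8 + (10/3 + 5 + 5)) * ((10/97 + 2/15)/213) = 0.03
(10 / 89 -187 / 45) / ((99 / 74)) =-1198282 / 396495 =-3.02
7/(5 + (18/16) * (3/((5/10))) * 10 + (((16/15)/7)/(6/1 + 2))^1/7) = 10290/106579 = 0.10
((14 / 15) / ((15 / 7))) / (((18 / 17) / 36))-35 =-4543 / 225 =-20.19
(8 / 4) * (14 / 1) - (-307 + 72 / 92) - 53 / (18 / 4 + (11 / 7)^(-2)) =8829471 / 27301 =323.41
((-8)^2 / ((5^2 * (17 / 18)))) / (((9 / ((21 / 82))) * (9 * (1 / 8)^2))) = 28672 / 52275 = 0.55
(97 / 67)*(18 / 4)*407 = 355311 / 134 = 2651.57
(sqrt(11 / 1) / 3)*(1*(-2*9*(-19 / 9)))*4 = 152*sqrt(11) / 3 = 168.04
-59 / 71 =-0.83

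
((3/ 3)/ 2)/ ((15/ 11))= 11/ 30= 0.37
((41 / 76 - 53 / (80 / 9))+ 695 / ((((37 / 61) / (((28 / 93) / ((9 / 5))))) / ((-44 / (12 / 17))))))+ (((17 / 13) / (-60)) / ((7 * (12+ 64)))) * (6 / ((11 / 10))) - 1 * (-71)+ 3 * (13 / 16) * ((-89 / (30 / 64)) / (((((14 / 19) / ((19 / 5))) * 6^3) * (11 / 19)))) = -1201546259445101 / 100971327600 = -11899.88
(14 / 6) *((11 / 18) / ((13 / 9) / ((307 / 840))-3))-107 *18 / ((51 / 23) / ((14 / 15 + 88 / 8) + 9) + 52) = -210680935141 / 5940413874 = -35.47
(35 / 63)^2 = 25 / 81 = 0.31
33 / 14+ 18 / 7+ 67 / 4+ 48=1951 / 28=69.68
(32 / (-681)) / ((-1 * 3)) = 32 / 2043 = 0.02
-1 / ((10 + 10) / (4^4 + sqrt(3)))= -64 / 5 - sqrt(3) / 20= -12.89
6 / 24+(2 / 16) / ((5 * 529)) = 0.25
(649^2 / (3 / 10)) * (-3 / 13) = -4212010 / 13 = -324000.77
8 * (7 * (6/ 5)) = 336/ 5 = 67.20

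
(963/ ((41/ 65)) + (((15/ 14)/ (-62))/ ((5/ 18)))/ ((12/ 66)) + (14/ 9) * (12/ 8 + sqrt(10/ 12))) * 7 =49 * sqrt(30)/ 27 + 163209965/ 15252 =10710.83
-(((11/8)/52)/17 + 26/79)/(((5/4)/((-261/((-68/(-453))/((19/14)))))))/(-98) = -415007170407/65154194560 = -6.37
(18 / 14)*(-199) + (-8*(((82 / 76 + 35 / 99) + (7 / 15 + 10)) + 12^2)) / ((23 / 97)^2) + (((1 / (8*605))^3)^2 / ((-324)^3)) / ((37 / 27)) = -945920075439883967131042769220403270357 / 42155328059194736905443606528000000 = -22438.92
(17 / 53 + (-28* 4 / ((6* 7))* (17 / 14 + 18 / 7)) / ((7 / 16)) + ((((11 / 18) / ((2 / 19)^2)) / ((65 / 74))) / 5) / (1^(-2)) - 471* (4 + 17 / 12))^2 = 1514349478965580111009 / 230810537002500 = 6561006.70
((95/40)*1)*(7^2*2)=931/4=232.75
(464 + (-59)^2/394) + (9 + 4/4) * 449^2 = 794494237/394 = 2016482.84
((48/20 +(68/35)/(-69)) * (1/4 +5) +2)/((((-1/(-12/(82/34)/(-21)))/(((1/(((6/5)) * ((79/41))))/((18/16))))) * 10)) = -75344/572355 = -0.13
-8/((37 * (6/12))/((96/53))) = -1536/1961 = -0.78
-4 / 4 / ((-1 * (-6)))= -1 / 6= -0.17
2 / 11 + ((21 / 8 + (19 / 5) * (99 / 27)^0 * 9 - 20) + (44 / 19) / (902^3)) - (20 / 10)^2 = 82436890567 / 6337975160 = 13.01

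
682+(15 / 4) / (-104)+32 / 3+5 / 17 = 14701091 / 21216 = 692.92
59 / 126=0.47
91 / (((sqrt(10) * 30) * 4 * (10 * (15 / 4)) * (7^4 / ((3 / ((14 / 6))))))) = 13 * sqrt(10) / 12005000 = 0.00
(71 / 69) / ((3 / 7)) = 497 / 207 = 2.40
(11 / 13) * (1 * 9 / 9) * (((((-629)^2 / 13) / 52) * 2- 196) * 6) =10869969 / 2197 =4947.64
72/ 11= 6.55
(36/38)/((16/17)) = 153/152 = 1.01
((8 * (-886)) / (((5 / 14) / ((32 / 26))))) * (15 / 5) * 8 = -38105088 / 65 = -586232.12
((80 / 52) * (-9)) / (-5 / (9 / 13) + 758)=-0.02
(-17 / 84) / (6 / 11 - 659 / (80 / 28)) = 935 / 1063083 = 0.00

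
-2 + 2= 0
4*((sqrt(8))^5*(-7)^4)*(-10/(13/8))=-98344960*sqrt(2)/13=-10698521.25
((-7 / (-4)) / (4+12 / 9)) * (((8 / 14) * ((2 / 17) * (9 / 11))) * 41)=1107 / 1496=0.74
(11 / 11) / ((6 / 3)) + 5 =11 / 2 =5.50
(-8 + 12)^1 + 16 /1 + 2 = 22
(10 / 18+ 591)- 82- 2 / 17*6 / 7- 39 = 503857 / 1071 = 470.45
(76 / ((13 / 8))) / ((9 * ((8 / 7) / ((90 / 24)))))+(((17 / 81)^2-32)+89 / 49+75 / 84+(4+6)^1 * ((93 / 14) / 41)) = -7248448741 / 685414548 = -10.58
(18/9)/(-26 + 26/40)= -40/507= -0.08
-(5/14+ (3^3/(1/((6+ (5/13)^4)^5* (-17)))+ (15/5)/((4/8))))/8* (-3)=-2901281203543031460874675373511/2128555942786649537145712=-1363027.93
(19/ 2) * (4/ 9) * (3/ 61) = 38/ 183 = 0.21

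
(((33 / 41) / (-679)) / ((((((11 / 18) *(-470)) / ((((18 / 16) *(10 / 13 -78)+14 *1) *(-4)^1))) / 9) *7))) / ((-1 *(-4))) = 92097 / 238134806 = 0.00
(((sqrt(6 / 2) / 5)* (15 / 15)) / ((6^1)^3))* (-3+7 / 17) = -11* sqrt(3) / 4590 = -0.00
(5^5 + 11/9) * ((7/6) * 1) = 98476/27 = 3647.26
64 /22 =32 /11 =2.91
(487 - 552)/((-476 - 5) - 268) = 65/749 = 0.09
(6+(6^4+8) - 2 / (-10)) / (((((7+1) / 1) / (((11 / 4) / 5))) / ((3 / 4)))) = 67.56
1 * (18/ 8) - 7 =-19/ 4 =-4.75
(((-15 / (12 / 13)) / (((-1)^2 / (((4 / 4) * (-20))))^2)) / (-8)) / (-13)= -125 / 2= -62.50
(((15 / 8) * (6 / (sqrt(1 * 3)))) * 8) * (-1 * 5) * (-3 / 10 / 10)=9 * sqrt(3) / 2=7.79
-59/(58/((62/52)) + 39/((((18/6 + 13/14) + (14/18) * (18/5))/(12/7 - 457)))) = 287153/12606854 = 0.02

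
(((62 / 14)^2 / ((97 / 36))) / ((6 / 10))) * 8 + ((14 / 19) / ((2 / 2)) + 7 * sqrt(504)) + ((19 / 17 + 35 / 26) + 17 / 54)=54191043614 / 538861869 + 42 * sqrt(14)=257.72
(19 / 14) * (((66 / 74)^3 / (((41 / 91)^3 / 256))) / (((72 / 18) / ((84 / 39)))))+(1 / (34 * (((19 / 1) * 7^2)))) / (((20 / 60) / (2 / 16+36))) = 75466968213284751 / 52002761432048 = 1451.21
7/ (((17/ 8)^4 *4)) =7168/ 83521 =0.09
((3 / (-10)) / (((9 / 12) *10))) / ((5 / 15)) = -3 / 25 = -0.12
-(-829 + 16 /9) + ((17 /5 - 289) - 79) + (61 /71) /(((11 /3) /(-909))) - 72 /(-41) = 362233403 /1440945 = 251.39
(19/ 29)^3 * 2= 13718/ 24389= 0.56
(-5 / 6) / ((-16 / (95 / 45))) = 95 / 864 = 0.11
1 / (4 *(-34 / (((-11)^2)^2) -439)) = -14641 / 25709732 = -0.00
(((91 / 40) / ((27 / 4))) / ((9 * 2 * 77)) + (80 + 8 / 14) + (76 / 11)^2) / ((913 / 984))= 43309641602 / 313190955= 138.29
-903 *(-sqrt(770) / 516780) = 301 *sqrt(770) / 172260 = 0.05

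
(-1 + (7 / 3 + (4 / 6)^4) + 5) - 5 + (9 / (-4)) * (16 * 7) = -20288 / 81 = -250.47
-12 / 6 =-2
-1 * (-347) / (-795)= -0.44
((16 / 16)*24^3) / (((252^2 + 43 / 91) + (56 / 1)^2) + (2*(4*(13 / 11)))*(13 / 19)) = 87639552 / 422519393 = 0.21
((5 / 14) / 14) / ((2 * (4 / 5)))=25 / 1568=0.02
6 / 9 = 2 / 3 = 0.67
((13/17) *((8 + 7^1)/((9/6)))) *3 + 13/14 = 5681/238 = 23.87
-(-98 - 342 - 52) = 492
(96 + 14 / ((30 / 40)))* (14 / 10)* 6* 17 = 81872 / 5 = 16374.40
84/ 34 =42/ 17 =2.47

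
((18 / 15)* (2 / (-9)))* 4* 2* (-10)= 64 / 3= 21.33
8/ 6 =4/ 3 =1.33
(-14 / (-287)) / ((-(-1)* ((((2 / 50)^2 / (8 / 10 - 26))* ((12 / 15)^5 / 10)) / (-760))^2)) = 136643314361572265625 / 20992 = 6509304228352337.35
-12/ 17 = -0.71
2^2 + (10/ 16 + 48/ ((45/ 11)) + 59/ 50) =10523/ 600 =17.54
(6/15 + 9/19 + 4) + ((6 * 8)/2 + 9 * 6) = 7873/95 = 82.87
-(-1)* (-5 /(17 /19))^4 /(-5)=-16290125 /83521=-195.04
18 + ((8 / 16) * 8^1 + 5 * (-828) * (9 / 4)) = -9293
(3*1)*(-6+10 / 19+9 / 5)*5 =-1047 / 19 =-55.11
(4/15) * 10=8/3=2.67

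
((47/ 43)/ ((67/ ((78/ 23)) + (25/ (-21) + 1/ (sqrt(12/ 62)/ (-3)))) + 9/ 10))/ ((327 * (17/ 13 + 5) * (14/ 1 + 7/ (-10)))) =90351625 * sqrt(186)/ 1507637678007387 + 3517557550/ 1507637678007387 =0.00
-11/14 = -0.79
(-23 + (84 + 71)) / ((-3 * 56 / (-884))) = 4862 / 7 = 694.57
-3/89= -0.03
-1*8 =-8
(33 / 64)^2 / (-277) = -1089 / 1134592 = -0.00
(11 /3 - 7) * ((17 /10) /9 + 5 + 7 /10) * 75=-13250 /9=-1472.22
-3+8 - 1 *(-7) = 12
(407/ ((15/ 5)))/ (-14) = -407/ 42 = -9.69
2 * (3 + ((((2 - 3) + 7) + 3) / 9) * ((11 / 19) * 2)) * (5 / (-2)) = -395 / 19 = -20.79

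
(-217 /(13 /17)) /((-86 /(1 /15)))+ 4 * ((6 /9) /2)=8683 /5590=1.55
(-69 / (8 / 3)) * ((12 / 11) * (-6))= 1863 / 11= 169.36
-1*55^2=-3025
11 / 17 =0.65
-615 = -615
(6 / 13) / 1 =6 / 13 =0.46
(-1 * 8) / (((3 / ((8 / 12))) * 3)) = -16 / 27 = -0.59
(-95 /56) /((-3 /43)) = 24.32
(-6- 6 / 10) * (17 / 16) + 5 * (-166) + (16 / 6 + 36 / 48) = -200063 / 240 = -833.60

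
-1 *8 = -8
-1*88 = -88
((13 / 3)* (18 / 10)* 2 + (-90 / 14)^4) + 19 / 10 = 8285285 / 4802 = 1725.38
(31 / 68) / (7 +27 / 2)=31 / 1394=0.02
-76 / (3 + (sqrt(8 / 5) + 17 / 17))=-190 / 9 + 19* sqrt(10) / 9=-14.44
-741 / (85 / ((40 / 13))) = -456 / 17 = -26.82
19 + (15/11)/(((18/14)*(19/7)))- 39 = -12295/627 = -19.61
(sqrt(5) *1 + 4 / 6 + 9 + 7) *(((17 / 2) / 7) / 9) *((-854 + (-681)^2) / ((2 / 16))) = 31477676 *sqrt(5) / 63 + 1573883800 / 189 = 9444669.15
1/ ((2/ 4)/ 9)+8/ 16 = 37/ 2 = 18.50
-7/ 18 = -0.39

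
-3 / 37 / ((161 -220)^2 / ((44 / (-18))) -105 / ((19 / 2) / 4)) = 418 / 7569349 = 0.00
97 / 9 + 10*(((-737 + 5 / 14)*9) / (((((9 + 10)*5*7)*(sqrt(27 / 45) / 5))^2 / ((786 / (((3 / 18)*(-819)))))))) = 4740693721 / 101411037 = 46.75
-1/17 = -0.06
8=8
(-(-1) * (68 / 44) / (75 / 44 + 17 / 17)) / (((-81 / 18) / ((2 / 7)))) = -0.04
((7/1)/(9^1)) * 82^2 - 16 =46924/9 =5213.78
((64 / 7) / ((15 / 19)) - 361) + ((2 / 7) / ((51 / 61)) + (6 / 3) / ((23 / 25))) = -4747373 / 13685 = -346.90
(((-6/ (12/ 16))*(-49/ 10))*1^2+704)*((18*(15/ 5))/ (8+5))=200664/ 65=3087.14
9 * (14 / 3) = 42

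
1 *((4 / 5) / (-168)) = -1 / 210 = -0.00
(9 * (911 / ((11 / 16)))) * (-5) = -655920 / 11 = -59629.09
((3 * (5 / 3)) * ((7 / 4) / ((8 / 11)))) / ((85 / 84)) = 1617 / 136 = 11.89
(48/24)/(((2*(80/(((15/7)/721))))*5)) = 3/403760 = 0.00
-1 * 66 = -66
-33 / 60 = -0.55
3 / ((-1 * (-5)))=3 / 5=0.60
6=6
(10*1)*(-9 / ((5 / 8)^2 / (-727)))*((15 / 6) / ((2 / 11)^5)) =2107513386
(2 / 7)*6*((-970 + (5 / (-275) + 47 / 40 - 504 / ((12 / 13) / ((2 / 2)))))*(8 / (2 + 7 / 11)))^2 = 5331162887532 / 147175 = 36223291.24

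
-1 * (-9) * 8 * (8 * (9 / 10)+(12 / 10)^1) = 3024 / 5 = 604.80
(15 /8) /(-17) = -15 /136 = -0.11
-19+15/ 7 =-118/ 7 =-16.86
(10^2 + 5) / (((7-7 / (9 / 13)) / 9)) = -1215 / 4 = -303.75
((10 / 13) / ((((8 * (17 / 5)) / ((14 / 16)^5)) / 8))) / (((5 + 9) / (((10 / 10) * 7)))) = 420175 / 7241728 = 0.06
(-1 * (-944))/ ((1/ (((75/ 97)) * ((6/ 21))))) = 141600/ 679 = 208.54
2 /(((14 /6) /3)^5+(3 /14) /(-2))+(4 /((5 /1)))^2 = 87363784 /7336225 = 11.91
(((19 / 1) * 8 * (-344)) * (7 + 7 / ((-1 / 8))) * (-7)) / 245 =-73203.20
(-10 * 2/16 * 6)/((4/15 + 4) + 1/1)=-225/158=-1.42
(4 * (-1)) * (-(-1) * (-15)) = 60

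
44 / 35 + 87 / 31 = 4409 / 1085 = 4.06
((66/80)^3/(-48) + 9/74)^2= 0.01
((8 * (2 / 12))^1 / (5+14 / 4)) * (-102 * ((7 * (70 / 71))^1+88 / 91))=-813408 / 6461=-125.90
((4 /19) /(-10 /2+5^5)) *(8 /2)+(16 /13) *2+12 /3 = 23941 /3705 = 6.46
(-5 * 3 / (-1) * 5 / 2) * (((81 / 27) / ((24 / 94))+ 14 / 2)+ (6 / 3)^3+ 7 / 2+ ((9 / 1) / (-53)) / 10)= 480705 / 424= 1133.74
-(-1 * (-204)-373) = 169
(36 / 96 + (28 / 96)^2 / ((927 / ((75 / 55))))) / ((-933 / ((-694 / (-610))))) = -254846863 / 557128186560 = -0.00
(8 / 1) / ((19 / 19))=8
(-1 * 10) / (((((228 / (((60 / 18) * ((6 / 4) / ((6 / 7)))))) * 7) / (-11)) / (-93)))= -8525 / 228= -37.39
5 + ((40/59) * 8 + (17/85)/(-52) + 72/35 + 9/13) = 1414123/107380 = 13.17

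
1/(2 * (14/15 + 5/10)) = 15/43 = 0.35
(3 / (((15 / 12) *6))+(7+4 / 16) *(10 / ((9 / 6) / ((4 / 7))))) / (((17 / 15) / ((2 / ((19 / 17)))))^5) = 4766040000 / 17332693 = 274.97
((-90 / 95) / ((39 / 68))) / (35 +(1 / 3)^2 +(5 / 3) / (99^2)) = -11996424 / 254997119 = -0.05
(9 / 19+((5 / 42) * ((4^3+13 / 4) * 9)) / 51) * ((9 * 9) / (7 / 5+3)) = 13819815 / 397936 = 34.73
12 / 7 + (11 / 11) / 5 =67 / 35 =1.91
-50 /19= -2.63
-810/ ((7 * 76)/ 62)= -12555/ 133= -94.40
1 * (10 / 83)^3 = 0.00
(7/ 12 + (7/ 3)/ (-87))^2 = 337561/ 1089936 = 0.31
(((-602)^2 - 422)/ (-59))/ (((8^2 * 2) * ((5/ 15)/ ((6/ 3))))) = -542973/ 1888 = -287.59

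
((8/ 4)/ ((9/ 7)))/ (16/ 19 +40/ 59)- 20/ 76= 110753/ 145692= 0.76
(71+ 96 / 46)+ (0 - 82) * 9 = -15293 / 23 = -664.91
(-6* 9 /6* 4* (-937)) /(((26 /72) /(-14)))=-17000928 /13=-1307763.69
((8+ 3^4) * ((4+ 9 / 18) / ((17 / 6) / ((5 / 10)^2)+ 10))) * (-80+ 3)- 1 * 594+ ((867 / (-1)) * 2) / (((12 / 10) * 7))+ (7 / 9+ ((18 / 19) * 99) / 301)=-14790007465 / 6588288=-2244.89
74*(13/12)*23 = 11063/6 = 1843.83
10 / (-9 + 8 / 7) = -14 / 11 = -1.27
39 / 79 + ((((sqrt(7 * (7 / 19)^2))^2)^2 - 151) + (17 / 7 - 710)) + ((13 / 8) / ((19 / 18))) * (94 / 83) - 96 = -951.43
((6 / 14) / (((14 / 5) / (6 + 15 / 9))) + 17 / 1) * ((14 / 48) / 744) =1781 / 249984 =0.01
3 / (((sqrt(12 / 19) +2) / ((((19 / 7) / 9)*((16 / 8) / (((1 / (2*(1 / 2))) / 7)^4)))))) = 123823 / 48 - 6517*sqrt(57) / 48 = 1554.60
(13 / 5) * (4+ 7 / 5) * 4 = 1404 / 25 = 56.16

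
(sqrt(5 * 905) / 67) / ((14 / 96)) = 240 * sqrt(181) / 469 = 6.88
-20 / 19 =-1.05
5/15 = 1/3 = 0.33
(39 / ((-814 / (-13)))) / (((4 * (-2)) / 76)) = -9633 / 1628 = -5.92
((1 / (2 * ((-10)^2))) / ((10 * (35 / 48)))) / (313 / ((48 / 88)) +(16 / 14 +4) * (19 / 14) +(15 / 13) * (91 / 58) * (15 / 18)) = 7308 / 6206091875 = 0.00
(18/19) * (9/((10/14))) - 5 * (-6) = 3984/95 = 41.94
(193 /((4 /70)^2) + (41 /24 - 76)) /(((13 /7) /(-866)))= -4294220777 /156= -27527056.26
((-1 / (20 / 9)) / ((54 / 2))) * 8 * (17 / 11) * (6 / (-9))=68 / 495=0.14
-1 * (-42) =42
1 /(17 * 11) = 1 /187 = 0.01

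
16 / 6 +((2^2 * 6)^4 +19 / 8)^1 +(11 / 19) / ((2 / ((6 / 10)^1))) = 756461171 / 2280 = 331781.22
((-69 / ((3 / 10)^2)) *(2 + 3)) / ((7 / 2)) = -23000 / 21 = -1095.24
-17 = -17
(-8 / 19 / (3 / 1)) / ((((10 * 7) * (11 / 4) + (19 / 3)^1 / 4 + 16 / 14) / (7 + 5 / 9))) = -15232 / 2804229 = -0.01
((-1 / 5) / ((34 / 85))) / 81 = -1 / 162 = -0.01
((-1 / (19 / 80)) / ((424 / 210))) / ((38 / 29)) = -30450 / 19133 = -1.59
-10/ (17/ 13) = -130/ 17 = -7.65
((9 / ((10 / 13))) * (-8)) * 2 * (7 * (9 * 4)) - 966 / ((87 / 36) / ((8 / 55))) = -75335904 / 1595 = -47232.54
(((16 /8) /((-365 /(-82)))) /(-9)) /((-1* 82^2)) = 1 /134685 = 0.00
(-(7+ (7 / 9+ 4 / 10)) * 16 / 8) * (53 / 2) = -19504 / 45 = -433.42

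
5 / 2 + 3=11 / 2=5.50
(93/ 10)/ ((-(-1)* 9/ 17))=527/ 30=17.57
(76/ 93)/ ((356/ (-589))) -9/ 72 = -3155/ 2136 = -1.48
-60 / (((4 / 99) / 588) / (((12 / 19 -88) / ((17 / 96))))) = 139149964800 / 323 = 430804844.58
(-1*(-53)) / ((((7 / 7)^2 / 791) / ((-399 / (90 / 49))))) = -273212191 / 30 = -9107073.03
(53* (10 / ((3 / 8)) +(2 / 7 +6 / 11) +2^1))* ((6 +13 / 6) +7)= 2347423 / 99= 23711.34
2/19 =0.11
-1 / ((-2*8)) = 1 / 16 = 0.06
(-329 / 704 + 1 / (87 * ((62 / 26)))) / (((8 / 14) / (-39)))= 79912651 / 2531584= 31.57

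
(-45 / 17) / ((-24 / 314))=2355 / 68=34.63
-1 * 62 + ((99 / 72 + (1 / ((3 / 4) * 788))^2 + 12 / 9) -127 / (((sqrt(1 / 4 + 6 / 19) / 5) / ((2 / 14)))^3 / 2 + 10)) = -183453296825986200547 / 2546720547740645112 + 71178674000 * sqrt(817) / 2734246080957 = -71.29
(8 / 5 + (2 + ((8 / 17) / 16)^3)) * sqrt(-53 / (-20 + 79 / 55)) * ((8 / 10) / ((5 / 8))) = 2829908 * sqrt(2976215) / 627021625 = 7.79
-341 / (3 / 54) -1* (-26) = -6112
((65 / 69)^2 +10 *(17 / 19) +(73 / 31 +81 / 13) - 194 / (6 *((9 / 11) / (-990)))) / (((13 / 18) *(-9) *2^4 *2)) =-188.18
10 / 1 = 10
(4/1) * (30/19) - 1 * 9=-51/19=-2.68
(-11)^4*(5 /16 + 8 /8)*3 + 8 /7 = 6456809 /112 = 57650.08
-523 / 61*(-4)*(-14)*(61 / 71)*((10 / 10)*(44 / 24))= -161084 / 213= -756.26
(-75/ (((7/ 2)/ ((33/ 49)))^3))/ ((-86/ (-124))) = -1336856400/ 1735205101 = -0.77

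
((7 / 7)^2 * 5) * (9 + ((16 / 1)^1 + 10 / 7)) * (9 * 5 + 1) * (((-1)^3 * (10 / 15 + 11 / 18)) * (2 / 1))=-978650 / 63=-15534.13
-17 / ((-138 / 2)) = 17 / 69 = 0.25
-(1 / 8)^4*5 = -5 / 4096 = -0.00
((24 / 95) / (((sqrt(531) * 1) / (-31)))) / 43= -248 * sqrt(59) / 241015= -0.01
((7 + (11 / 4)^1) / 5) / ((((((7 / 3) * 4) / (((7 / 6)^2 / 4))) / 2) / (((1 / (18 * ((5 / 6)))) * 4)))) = 91 / 2400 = 0.04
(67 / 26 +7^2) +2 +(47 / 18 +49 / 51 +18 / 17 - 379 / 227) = 25527094 / 451503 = 56.54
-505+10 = -495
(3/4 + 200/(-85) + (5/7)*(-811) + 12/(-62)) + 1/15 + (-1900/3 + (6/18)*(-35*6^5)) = -20348748779/221340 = -91934.35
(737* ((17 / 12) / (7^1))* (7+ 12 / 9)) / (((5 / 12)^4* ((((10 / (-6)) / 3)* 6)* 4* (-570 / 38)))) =902088 / 4375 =206.19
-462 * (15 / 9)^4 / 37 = -96250 / 999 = -96.35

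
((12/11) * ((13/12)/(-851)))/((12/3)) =-13/37444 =-0.00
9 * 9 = 81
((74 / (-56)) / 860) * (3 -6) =0.00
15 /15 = 1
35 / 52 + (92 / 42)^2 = 125467 / 22932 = 5.47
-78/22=-39/11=-3.55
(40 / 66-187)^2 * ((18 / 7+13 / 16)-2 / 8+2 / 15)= 18879565699 / 166320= 113513.50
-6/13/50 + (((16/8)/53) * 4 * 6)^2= 740373/912925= 0.81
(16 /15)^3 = 4096 /3375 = 1.21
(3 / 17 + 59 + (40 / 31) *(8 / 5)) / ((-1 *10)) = -16137 / 2635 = -6.12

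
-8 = -8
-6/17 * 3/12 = -3/34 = -0.09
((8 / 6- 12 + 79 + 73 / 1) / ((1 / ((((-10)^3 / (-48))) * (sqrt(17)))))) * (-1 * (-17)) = 450500 * sqrt(17) / 9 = 206384.34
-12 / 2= -6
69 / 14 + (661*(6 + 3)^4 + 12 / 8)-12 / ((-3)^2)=91073348 / 21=4336826.10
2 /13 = 0.15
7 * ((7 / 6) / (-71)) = -0.12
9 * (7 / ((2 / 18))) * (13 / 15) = 2457 / 5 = 491.40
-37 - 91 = -128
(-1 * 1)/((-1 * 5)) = 1/5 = 0.20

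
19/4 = 4.75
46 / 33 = 1.39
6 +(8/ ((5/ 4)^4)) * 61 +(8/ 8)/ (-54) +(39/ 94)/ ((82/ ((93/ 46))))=1231828132933/ 5983335000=205.88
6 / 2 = 3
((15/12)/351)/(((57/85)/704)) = 74800/20007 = 3.74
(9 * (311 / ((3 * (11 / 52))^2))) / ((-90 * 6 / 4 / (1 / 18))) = -420472 / 147015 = -2.86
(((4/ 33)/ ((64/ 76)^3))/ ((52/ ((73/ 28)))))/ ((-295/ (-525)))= 0.02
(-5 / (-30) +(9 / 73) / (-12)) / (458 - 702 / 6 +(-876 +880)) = 137 / 302220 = 0.00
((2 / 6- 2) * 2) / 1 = -3.33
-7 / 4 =-1.75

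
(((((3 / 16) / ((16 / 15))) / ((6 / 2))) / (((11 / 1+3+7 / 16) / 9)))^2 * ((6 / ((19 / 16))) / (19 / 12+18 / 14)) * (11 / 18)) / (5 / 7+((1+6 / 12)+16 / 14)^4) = 308700 / 10642415641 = 0.00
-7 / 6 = -1.17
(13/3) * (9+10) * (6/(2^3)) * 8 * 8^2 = 31616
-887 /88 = -10.08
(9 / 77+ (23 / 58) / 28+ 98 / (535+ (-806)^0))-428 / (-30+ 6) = 65160551 / 3590664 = 18.15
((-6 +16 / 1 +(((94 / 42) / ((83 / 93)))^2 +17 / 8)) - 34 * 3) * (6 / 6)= -225723567 / 2700488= -83.59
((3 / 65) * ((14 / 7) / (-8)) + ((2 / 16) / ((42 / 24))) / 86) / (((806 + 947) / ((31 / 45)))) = -12989 / 3086770050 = -0.00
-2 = -2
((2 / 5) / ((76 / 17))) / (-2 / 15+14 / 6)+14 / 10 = 3011 / 2090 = 1.44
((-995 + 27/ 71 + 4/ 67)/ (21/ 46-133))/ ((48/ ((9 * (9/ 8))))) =1469013381/ 928109728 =1.58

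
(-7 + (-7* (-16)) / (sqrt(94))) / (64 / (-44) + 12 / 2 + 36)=-77 / 446 + 308* sqrt(94) / 10481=0.11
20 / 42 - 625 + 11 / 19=-248954 / 399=-623.94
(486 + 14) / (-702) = -250 / 351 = -0.71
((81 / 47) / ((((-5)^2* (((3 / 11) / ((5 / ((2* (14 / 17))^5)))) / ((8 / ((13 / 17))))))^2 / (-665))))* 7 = -12055036710520984851 / 3751101590978560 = -3213.73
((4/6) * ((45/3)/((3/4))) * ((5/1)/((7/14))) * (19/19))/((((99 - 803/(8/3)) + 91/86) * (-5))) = 27520/207501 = 0.13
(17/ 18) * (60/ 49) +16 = 2522/ 147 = 17.16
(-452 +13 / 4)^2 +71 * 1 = 3223161 / 16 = 201447.56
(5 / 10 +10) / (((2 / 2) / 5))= 105 / 2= 52.50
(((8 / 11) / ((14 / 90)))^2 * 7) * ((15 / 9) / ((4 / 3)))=162000 / 847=191.26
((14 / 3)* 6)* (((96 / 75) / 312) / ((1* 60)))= 28 / 14625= 0.00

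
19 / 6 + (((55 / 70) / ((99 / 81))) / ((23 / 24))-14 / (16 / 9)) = -15601 / 3864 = -4.04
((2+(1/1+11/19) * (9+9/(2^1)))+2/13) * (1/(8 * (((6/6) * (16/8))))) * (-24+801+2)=237677/208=1142.68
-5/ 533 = -0.01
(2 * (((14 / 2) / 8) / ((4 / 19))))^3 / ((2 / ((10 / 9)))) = 11763185 / 36864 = 319.10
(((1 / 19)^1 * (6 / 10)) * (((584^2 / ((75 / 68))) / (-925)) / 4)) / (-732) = 1449488 / 402028125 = 0.00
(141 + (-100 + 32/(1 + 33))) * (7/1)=4991/17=293.59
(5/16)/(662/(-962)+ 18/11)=26455/80272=0.33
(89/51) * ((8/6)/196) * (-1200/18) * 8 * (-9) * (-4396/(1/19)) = -1699116800/357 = -4759430.81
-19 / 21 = -0.90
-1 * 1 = -1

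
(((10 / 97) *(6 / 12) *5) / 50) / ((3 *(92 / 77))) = 77 / 53544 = 0.00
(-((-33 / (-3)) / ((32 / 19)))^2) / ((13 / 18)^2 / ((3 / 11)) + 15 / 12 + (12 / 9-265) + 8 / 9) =10614483 / 64600576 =0.16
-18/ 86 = -9/ 43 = -0.21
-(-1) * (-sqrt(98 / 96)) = -7 * sqrt(3) / 12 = -1.01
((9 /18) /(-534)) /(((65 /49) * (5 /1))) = -49 /347100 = -0.00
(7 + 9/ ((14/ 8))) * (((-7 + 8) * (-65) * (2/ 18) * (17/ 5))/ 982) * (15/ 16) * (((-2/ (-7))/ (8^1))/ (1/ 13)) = -1221025/ 9238656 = -0.13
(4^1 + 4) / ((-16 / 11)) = -11 / 2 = -5.50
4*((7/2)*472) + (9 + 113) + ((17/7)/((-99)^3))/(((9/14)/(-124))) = 58771014646/8732691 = 6730.00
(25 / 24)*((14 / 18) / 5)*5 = 175 / 216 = 0.81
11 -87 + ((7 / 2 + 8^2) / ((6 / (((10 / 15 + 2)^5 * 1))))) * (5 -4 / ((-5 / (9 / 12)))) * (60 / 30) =456700 / 27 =16914.81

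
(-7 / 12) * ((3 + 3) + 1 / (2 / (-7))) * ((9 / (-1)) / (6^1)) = 35 / 16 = 2.19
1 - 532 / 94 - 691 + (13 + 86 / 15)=-477233 / 705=-676.93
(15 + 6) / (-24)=-7 / 8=-0.88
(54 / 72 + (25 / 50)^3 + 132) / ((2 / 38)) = 20197 / 8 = 2524.62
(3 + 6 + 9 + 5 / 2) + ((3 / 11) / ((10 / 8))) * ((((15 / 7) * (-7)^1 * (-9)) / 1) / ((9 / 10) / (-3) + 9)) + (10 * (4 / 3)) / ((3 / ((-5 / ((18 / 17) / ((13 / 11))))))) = -47441 / 51678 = -0.92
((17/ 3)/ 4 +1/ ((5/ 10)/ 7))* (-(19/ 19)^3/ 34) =-185/ 408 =-0.45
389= 389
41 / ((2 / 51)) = 2091 / 2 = 1045.50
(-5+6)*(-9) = -9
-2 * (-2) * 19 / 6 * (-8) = -101.33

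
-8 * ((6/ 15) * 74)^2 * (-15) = 525696/ 5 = 105139.20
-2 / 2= -1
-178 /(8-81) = 178 /73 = 2.44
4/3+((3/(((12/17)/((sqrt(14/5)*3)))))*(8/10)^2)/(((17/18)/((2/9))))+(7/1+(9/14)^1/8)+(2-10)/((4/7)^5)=-330331/2688+48*sqrt(70)/125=-119.68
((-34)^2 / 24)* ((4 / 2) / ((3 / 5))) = 1445 / 9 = 160.56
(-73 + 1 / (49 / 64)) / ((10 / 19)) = -136.22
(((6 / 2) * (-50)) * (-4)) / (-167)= -600 / 167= -3.59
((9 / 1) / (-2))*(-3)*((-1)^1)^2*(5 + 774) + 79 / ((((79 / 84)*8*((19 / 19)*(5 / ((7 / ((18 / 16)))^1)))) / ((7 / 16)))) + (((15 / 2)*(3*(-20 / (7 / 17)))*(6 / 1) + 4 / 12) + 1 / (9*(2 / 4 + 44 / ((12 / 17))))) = 627882847 / 158340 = 3965.41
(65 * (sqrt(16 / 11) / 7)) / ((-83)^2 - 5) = 65 * sqrt(11) / 132517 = 0.00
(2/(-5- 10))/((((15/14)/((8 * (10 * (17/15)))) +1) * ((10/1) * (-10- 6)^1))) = 238/288975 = 0.00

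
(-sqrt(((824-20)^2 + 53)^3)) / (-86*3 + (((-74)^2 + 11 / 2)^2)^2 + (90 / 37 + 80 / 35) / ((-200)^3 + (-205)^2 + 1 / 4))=-85276624030230864*sqrt(646469) / 119091281526824578748220545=-0.00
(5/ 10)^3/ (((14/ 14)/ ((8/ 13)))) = 1/ 13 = 0.08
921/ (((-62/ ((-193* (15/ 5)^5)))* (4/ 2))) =43193979/ 124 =348338.54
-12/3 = -4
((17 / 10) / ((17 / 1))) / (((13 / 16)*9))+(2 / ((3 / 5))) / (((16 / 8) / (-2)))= -1942 / 585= -3.32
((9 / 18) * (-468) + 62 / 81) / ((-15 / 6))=37784 / 405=93.29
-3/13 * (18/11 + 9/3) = -153/143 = -1.07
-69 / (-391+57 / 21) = 161 / 906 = 0.18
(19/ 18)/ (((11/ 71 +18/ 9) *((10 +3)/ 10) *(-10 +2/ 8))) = -26980/ 698139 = -0.04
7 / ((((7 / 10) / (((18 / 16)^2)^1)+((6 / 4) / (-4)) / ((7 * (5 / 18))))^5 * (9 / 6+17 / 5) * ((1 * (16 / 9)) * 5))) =9644278287514752 / 364007458703857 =26.49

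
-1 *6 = -6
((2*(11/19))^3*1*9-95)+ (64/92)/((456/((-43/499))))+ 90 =2118749401/236162229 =8.97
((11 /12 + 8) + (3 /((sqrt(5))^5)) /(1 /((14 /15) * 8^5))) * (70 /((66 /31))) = 116095 /396 + 99549184 * sqrt(5) /4125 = 54256.50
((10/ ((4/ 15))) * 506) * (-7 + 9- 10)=-151800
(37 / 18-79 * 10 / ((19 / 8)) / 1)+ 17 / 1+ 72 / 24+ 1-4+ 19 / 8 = -425723 / 1368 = -311.20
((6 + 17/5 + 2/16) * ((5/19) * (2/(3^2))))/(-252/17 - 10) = -2159/96216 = -0.02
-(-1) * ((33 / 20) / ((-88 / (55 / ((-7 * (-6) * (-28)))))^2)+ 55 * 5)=32453836855 / 118013952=275.00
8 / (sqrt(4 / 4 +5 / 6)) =8 * sqrt(66) / 11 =5.91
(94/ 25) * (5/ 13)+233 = 15239/ 65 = 234.45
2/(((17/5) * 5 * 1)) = 2/17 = 0.12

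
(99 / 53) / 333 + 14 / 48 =13991 / 47064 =0.30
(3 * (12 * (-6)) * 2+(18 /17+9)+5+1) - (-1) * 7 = -6952 /17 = -408.94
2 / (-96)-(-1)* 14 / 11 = 661 / 528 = 1.25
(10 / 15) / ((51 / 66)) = 44 / 51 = 0.86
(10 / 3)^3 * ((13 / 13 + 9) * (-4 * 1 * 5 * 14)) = -2800000 / 27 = -103703.70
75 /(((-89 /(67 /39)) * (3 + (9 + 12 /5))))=-8375 /83304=-0.10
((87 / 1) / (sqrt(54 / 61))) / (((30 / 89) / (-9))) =-2581 *sqrt(366) / 20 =-2468.87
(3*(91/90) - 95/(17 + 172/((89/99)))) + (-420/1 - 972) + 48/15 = -771058643/556230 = -1386.22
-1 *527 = -527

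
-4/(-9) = 4/9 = 0.44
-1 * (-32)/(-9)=-32/9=-3.56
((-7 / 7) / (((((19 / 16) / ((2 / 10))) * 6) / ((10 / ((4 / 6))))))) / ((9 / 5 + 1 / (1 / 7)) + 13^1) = -40 / 2071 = -0.02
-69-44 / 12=-218 / 3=-72.67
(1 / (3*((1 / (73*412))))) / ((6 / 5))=75190 / 9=8354.44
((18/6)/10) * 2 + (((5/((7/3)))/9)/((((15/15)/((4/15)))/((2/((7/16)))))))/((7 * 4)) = 9421/15435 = 0.61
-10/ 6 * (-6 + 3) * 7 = 35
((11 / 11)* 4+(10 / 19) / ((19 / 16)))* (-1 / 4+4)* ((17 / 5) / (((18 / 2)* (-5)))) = -6817 / 5415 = -1.26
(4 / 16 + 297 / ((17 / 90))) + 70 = 111697 / 68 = 1642.60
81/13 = 6.23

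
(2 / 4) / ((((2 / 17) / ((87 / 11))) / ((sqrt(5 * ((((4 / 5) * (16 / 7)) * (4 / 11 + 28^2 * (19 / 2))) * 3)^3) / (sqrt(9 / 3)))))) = 93064264704 * sqrt(1577191) / 326095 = 358410690.91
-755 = -755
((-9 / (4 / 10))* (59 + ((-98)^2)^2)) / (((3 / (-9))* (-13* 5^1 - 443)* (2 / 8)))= -12451978125 / 254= -49023535.93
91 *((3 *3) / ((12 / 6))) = 409.50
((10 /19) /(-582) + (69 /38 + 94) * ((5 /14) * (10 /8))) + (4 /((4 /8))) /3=9379681 /206416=45.44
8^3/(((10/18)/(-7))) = -32256/5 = -6451.20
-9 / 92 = -0.10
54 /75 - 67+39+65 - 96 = -1457 /25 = -58.28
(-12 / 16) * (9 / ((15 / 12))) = -5.40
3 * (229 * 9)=6183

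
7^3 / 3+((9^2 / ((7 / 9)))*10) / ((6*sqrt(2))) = 343 / 3+1215*sqrt(2) / 14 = 237.07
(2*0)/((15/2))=0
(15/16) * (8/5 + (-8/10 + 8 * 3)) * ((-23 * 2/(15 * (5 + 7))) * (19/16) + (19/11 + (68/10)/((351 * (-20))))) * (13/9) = 136240133/2851200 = 47.78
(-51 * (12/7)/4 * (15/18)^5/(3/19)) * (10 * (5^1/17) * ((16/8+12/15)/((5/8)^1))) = -59375/81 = -733.02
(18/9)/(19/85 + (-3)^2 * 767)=85/293387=0.00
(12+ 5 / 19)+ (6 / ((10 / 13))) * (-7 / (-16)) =23827 / 1520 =15.68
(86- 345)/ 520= -259/ 520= -0.50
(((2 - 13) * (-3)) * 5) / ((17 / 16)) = 2640 / 17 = 155.29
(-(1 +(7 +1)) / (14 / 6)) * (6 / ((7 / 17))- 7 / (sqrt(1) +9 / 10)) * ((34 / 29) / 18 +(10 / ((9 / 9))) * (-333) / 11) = 3774688392 / 296989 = 12709.86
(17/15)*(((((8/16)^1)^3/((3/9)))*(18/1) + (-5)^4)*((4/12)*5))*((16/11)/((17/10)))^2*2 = 32345600/18513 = 1747.18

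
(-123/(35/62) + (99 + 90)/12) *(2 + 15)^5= -40180533243/140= -287003808.88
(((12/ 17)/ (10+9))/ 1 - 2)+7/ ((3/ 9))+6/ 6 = 20.04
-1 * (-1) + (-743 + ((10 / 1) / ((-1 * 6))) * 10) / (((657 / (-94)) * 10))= 116968 / 9855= 11.87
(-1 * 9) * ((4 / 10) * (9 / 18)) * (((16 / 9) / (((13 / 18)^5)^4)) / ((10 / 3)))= -305957669193505876186497024 / 475124094372019985970025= -643.95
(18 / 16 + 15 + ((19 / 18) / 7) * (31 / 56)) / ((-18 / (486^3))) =-20259770949 / 196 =-103366178.31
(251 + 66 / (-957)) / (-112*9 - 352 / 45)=-327465 / 1325648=-0.25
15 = 15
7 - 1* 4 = 3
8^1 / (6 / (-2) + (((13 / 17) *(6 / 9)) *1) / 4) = -816 / 293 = -2.78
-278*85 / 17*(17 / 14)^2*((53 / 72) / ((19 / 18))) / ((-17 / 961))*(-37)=-22265615615 / 7448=-2989475.78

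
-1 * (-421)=421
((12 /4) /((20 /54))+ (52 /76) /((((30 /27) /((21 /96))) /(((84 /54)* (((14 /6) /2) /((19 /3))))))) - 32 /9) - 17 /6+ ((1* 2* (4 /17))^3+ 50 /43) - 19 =-3510596912399 /219641757120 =-15.98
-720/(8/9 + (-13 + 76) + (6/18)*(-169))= -1620/17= -95.29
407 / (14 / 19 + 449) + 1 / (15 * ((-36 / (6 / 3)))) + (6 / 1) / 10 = 692731 / 461430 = 1.50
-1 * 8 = -8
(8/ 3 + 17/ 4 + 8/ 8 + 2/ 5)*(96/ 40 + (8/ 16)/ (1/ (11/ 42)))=530437/ 25200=21.05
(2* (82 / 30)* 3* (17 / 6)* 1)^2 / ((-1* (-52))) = 485809 / 11700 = 41.52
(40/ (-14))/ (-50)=2/ 35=0.06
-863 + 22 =-841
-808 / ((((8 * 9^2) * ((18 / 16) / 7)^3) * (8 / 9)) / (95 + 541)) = -470036224 / 2187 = -214922.83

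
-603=-603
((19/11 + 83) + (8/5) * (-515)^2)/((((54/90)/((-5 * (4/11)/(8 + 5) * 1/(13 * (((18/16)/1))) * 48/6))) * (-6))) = 14940454400/1656369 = 9020.00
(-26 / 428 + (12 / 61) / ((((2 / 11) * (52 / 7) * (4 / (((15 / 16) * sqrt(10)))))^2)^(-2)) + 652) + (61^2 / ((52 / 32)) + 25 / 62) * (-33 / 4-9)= -12124852462607057315216297 / 312072382592845875000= -38852.69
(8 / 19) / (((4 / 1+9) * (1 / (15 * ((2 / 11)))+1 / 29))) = 6960 / 86203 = 0.08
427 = 427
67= 67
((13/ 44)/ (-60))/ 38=-13/ 100320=-0.00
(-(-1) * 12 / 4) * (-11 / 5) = -33 / 5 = -6.60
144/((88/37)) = 666/11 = 60.55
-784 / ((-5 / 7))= 5488 / 5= 1097.60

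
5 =5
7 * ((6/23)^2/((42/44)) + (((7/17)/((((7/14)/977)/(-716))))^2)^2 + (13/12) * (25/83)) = 33927787339866177908588451202277107/44005878564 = 770983069694274174032337.60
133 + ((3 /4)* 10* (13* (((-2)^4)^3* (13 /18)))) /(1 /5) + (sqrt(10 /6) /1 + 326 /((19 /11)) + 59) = sqrt(15) /3 + 82223302 /57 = 1442515.36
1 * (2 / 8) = 1 / 4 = 0.25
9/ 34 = 0.26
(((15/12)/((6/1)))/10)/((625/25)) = 1/1200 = 0.00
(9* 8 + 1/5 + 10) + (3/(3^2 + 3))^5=420869/5120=82.20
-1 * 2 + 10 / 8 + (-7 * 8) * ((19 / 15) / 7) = -653 / 60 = -10.88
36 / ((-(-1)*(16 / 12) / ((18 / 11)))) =486 / 11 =44.18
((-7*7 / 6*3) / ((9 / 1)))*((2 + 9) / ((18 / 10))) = -2695 / 162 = -16.64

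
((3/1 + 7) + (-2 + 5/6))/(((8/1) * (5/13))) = 2.87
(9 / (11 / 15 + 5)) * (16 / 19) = 1080 / 817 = 1.32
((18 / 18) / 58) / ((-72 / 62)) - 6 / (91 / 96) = -6.34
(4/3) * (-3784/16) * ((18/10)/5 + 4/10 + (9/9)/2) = -9933/25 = -397.32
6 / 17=0.35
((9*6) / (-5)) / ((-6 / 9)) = 81 / 5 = 16.20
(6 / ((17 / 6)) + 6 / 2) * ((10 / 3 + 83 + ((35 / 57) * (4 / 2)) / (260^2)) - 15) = 797098843 / 2183480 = 365.06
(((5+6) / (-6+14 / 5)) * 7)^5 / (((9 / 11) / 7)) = -651319937778125 / 9437184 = -69016344.05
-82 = -82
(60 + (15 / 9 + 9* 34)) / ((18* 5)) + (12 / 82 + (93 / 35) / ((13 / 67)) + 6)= 23.93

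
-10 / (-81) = 10 / 81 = 0.12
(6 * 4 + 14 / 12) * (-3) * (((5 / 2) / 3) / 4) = -755 / 48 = -15.73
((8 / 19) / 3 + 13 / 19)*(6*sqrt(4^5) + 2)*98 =893564 / 57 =15676.56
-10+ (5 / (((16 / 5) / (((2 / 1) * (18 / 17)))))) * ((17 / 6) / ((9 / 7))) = -2.71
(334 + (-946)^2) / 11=895250 / 11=81386.36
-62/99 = -0.63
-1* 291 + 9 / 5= -1446 / 5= -289.20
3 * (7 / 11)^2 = 147 / 121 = 1.21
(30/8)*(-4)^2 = 60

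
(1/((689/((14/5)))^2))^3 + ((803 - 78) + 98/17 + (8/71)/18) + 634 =24782488406102178479559396443/18158716026068313477234375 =1364.77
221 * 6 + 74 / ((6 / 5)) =4163 / 3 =1387.67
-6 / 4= -3 / 2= -1.50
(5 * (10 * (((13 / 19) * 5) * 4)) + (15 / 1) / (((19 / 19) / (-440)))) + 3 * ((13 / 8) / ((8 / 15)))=-7182485 / 1216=-5906.65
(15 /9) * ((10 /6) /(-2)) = -25 /18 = -1.39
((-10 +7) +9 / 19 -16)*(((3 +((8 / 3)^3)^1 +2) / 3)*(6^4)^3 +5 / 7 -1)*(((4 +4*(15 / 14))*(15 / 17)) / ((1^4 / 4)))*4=-596367825856788480 / 15827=-37680408533315.76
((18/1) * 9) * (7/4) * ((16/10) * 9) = 20412/5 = 4082.40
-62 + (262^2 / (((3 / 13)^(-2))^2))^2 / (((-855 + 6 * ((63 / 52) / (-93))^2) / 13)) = -29250036982201310 / 45828952296049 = -638.24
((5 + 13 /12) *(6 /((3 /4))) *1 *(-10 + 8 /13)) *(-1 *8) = 142496 /39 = 3653.74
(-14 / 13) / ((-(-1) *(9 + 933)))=-7 / 6123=-0.00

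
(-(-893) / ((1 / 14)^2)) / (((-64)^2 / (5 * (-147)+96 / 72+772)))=5032055 / 3072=1638.04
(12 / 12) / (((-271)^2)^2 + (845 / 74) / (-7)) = 518 / 2793874688313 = 0.00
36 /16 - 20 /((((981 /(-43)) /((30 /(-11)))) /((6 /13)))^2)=2127423121 /971818276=2.19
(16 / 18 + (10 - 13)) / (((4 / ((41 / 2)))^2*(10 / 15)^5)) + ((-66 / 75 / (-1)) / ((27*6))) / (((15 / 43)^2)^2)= -88327638016697 / 209952000000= -420.70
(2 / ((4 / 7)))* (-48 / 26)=-6.46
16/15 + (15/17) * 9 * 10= 20522/255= 80.48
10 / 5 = 2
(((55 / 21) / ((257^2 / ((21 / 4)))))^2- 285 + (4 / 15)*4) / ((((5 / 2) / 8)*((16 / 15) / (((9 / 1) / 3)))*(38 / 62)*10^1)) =-1455088685016543 / 3489976320800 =-416.93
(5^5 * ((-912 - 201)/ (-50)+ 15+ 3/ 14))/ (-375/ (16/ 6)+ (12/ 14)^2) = -15302000/ 18279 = -837.14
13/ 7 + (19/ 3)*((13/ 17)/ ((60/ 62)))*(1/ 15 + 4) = 3567889/ 160650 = 22.21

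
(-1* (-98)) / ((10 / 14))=686 / 5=137.20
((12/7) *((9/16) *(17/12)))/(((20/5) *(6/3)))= 153/896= 0.17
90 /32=45 /16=2.81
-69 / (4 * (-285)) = 23 / 380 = 0.06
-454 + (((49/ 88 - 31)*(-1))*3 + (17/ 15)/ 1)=-477229/ 1320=-361.54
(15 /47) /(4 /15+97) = 225 /68573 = 0.00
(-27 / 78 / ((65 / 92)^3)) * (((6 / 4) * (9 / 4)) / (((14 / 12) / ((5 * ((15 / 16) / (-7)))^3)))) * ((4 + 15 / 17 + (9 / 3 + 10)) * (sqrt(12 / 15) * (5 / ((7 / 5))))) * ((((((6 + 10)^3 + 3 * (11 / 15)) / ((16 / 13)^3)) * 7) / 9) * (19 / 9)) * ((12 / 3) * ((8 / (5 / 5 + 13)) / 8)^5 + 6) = 1054733.10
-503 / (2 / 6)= -1509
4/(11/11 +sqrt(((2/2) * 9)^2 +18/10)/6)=-40/13 +4 * sqrt(230)/13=1.59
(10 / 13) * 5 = 50 / 13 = 3.85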